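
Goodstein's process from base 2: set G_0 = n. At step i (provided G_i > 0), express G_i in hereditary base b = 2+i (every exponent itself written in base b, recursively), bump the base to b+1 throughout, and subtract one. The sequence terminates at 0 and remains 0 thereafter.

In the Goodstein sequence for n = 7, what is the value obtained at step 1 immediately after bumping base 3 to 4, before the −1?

base 2: 7 = 2^2 + 2 + 1; at 3: 3^3 + 3 + 1 = 31; next = 30
base 3: 30 = 3^3 + 3; at 4: 4^4 + 4 = 260; next = 259

260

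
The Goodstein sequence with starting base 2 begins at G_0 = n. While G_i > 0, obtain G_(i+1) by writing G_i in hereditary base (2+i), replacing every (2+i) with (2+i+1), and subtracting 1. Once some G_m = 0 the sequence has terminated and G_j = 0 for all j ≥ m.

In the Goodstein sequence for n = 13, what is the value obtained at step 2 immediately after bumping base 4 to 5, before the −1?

16093

(0) 13|_2 = 2^(2 + 1) + 2^2 + 1 ↦ 3^(3 + 1) + 3^3 + 1|_3 = 109 ⇒ 108
(1) 108|_3 = 3^(3 + 1) + 3^3 ↦ 4^(4 + 1) + 4^4|_4 = 1280 ⇒ 1279
(2) 1279|_4 = 4^(4 + 1) + 3·4^3 + 3·4^2 + 3·4 + 3 ↦ 5^(5 + 1) + 3·5^3 + 3·5^2 + 3·5 + 3|_5 = 16093 ⇒ 16092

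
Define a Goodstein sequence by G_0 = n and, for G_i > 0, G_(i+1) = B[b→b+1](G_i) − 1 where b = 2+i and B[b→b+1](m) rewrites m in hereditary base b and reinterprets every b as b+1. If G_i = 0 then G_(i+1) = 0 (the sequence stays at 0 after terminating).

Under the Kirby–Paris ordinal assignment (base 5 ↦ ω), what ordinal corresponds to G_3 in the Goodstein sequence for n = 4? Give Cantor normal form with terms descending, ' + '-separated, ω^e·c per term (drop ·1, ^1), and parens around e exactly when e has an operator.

ω^2·2 + ω·2

base 2: 4 = 2^2; at 3: 3^3 = 27; next = 26
base 3: 26 = 2·3^2 + 2·3 + 2; at 4: 2·4^2 + 2·4 + 2 = 42; next = 41
base 4: 41 = 2·4^2 + 2·4 + 1; at 5: 2·5^2 + 2·5 + 1 = 61; next = 60
base 5: 60 = 2·5^2 + 2·5; at 6: 2·6^2 + 2·6 = 84; next = 83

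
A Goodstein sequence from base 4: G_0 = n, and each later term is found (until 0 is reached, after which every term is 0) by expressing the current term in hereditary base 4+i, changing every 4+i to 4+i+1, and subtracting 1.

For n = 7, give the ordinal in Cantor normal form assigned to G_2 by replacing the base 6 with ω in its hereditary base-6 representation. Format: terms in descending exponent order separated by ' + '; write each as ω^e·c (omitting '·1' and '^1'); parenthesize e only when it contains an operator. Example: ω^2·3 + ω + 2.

G_0=7  [base 4] 4 + 3  →[4↦5]→  5 + 3 = 8  −1 ⇒ G_1=7
G_1=7  [base 5] 5 + 2  →[5↦6]→  6 + 2 = 8  −1 ⇒ G_2=7
G_2=7  [base 6] 6 + 1  →[6↦7]→  7 + 1 = 8  −1 ⇒ G_3=7

ω + 1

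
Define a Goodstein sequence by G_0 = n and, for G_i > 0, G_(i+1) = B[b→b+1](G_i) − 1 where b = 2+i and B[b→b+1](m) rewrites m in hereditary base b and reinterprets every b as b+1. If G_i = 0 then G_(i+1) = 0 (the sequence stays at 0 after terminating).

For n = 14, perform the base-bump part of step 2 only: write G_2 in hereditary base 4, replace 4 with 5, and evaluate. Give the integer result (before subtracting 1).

18751

14 —HB2→ 2^(2 + 1) + 2^2 + 2 —bump→ 3^(3 + 1) + 3^3 + 3 = 111 —(−1)→ 110
110 —HB3→ 3^(3 + 1) + 3^3 + 2 —bump→ 4^(4 + 1) + 4^4 + 2 = 1282 —(−1)→ 1281
1281 —HB4→ 4^(4 + 1) + 4^4 + 1 —bump→ 5^(5 + 1) + 5^5 + 1 = 18751 —(−1)→ 18750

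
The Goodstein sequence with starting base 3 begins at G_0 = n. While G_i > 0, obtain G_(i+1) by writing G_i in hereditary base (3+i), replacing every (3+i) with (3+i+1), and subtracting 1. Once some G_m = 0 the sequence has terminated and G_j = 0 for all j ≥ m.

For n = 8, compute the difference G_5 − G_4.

base 3: 8 = 2·3 + 2; at 4: 2·4 + 2 = 10; next = 9
base 4: 9 = 2·4 + 1; at 5: 2·5 + 1 = 11; next = 10
base 5: 10 = 2·5; at 6: 2·6 = 12; next = 11
base 6: 11 = 6 + 5; at 7: 7 + 5 = 12; next = 11
base 7: 11 = 7 + 4; at 8: 8 + 4 = 12; next = 11

0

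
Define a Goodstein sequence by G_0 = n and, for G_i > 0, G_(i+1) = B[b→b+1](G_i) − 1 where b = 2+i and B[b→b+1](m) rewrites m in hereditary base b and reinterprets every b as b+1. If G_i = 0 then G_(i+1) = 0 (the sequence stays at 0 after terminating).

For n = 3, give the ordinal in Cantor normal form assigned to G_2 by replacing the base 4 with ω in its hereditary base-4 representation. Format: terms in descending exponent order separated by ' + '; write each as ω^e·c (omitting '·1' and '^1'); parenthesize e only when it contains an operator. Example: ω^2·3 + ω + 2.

3

(0) 3|_2 = 2 + 1 ↦ 3 + 1|_3 = 4 ⇒ 3
(1) 3|_3 = 3 ↦ 4|_4 = 4 ⇒ 3
(2) 3|_4 = 3 ↦ 3|_5 = 3 ⇒ 2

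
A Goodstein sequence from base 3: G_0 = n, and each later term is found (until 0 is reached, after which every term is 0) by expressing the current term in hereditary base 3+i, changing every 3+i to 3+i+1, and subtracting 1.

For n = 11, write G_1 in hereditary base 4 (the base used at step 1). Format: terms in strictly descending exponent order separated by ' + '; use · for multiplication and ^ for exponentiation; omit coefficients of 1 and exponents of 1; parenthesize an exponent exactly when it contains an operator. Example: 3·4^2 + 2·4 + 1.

11 —HB3→ 3^2 + 2 —bump→ 4^2 + 2 = 18 —(−1)→ 17
17 —HB4→ 4^2 + 1 —bump→ 5^2 + 1 = 26 —(−1)→ 25

4^2 + 1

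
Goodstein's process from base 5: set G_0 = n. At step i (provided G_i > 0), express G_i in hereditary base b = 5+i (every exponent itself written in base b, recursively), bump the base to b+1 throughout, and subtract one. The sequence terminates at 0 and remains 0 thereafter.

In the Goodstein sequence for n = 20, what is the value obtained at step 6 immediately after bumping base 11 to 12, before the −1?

36

[0] 20 ≡ 4·5 (base 5). Lift 6: 24. −1: 23.
[1] 23 ≡ 3·6 + 5 (base 6). Lift 7: 26. −1: 25.
[2] 25 ≡ 3·7 + 4 (base 7). Lift 8: 28. −1: 27.
[3] 27 ≡ 3·8 + 3 (base 8). Lift 9: 30. −1: 29.
[4] 29 ≡ 3·9 + 2 (base 9). Lift 10: 32. −1: 31.
[5] 31 ≡ 3·10 + 1 (base 10). Lift 11: 34. −1: 33.
[6] 33 ≡ 3·11 (base 11). Lift 12: 36. −1: 35.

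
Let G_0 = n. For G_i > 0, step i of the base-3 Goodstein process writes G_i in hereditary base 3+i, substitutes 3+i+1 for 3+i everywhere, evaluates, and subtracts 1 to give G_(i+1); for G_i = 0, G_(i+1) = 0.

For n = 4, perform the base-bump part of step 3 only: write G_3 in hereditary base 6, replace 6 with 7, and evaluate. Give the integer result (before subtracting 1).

i=0: 4 = 3 + 1 (b=3); 3→4: 4 + 1 = 5; 5−1 = 4
i=1: 4 = 4 (b=4); 4→5: 5 = 5; 5−1 = 4
i=2: 4 = 4 (b=5); 5→6: 4 = 4; 4−1 = 3

3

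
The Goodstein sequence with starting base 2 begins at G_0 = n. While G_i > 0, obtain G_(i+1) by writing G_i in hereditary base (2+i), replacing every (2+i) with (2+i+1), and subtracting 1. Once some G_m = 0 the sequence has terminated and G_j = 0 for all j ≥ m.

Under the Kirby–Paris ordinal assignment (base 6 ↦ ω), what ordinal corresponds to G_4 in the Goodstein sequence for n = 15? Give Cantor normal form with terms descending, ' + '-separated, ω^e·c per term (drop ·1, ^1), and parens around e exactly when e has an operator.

ω^(ω + 1) + ω^ω + 1

i=0: 15 = 2^(2 + 1) + 2^2 + 2 + 1 (b=2); 2→3: 3^(3 + 1) + 3^3 + 3 + 1 = 112; 112−1 = 111
i=1: 111 = 3^(3 + 1) + 3^3 + 3 (b=3); 3→4: 4^(4 + 1) + 4^4 + 4 = 1284; 1284−1 = 1283
i=2: 1283 = 4^(4 + 1) + 4^4 + 3 (b=4); 4→5: 5^(5 + 1) + 5^5 + 3 = 18753; 18753−1 = 18752
i=3: 18752 = 5^(5 + 1) + 5^5 + 2 (b=5); 5→6: 6^(6 + 1) + 6^6 + 2 = 326594; 326594−1 = 326593
i=4: 326593 = 6^(6 + 1) + 6^6 + 1 (b=6); 6→7: 7^(7 + 1) + 7^7 + 1 = 6588345; 6588345−1 = 6588344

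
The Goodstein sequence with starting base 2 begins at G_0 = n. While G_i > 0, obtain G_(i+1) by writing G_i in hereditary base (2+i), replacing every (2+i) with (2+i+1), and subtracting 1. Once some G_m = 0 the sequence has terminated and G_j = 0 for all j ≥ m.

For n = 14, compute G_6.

134404971

[0] 14 ≡ 2^(2 + 1) + 2^2 + 2 (base 2). Lift 3: 111. −1: 110.
[1] 110 ≡ 3^(3 + 1) + 3^3 + 2 (base 3). Lift 4: 1282. −1: 1281.
[2] 1281 ≡ 4^(4 + 1) + 4^4 + 1 (base 4). Lift 5: 18751. −1: 18750.
[3] 18750 ≡ 5^(5 + 1) + 5^5 (base 5). Lift 6: 326592. −1: 326591.
[4] 326591 ≡ 6^(6 + 1) + 5·6^5 + 5·6^4 + 5·6^3 + 5·6^2 + 5·6 + 5 (base 6). Lift 7: 5862841. −1: 5862840.
[5] 5862840 ≡ 7^(7 + 1) + 5·7^5 + 5·7^4 + 5·7^3 + 5·7^2 + 5·7 + 4 (base 7). Lift 8: 134404972. −1: 134404971.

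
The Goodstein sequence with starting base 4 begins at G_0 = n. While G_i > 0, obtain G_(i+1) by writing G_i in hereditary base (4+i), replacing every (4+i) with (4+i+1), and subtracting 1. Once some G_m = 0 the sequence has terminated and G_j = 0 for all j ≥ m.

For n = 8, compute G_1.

[0] 8 ≡ 2·4 (base 4). Lift 5: 10. −1: 9.
[1] 9 ≡ 5 + 4 (base 5). Lift 6: 10. −1: 9.

9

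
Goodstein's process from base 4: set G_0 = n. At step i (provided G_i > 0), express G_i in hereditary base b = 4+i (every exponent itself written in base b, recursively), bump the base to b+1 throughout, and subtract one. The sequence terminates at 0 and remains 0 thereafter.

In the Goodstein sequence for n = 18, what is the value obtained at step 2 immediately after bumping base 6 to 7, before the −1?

(0) 18|_4 = 4^2 + 2 ↦ 5^2 + 2|_5 = 27 ⇒ 26
(1) 26|_5 = 5^2 + 1 ↦ 6^2 + 1|_6 = 37 ⇒ 36
(2) 36|_6 = 6^2 ↦ 7^2|_7 = 49 ⇒ 48

49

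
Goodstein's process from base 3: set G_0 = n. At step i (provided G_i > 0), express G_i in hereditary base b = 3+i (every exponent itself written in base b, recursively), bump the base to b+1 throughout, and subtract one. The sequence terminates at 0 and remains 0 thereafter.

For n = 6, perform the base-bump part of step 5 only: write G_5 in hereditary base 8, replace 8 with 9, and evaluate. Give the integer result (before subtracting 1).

G_0 = 6. HB_3(6) = 2·3. Bump = 8. G_1 = 7.
G_1 = 7. HB_4(7) = 4 + 3. Bump = 8. G_2 = 7.
G_2 = 7. HB_5(7) = 5 + 2. Bump = 8. G_3 = 7.
G_3 = 7. HB_6(7) = 6 + 1. Bump = 8. G_4 = 7.
G_4 = 7. HB_7(7) = 7. Bump = 8. G_5 = 7.
G_5 = 7. HB_8(7) = 7. Bump = 7. G_6 = 6.

7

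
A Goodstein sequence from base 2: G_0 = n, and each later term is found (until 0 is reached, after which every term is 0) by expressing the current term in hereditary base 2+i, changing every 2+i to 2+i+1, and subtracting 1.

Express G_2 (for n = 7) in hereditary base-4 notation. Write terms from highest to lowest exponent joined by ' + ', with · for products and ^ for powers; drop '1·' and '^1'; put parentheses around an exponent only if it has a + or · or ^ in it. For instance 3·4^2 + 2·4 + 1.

7 —HB2→ 2^2 + 2 + 1 —bump→ 3^3 + 3 + 1 = 31 —(−1)→ 30
30 —HB3→ 3^3 + 3 —bump→ 4^4 + 4 = 260 —(−1)→ 259
259 —HB4→ 4^4 + 3 —bump→ 5^5 + 3 = 3128 —(−1)→ 3127

4^4 + 3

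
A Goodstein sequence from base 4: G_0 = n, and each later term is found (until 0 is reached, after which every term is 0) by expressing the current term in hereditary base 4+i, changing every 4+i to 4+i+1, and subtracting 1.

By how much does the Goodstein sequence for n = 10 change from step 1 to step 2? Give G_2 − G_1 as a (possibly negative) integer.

1

base 4: 10 = 2·4 + 2; at 5: 2·5 + 2 = 12; next = 11
base 5: 11 = 2·5 + 1; at 6: 2·6 + 1 = 13; next = 12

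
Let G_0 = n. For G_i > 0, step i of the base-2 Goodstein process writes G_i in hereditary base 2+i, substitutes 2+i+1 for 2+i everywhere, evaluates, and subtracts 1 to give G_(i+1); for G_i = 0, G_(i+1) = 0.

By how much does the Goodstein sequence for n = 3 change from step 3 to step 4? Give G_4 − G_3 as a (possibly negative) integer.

(0) 3|_2 = 2 + 1 ↦ 3 + 1|_3 = 4 ⇒ 3
(1) 3|_3 = 3 ↦ 4|_4 = 4 ⇒ 3
(2) 3|_4 = 3 ↦ 3|_5 = 3 ⇒ 2
(3) 2|_5 = 2 ↦ 2|_6 = 2 ⇒ 1

-1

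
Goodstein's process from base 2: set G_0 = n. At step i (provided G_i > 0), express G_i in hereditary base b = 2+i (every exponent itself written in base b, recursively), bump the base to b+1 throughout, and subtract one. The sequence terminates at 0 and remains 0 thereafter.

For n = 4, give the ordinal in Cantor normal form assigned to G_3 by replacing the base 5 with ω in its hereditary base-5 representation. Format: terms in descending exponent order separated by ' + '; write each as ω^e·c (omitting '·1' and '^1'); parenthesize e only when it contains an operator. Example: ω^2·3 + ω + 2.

G_0=4  [base 2] 2^2  →[2↦3]→  3^3 = 27  −1 ⇒ G_1=26
G_1=26  [base 3] 2·3^2 + 2·3 + 2  →[3↦4]→  2·4^2 + 2·4 + 2 = 42  −1 ⇒ G_2=41
G_2=41  [base 4] 2·4^2 + 2·4 + 1  →[4↦5]→  2·5^2 + 2·5 + 1 = 61  −1 ⇒ G_3=60
G_3=60  [base 5] 2·5^2 + 2·5  →[5↦6]→  2·6^2 + 2·6 = 84  −1 ⇒ G_4=83

ω^2·2 + ω·2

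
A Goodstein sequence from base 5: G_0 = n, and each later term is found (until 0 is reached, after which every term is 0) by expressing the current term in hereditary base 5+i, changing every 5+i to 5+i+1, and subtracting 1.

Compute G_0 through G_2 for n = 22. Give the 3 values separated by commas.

G_0=22  [base 5] 4·5 + 2  →[5↦6]→  4·6 + 2 = 26  −1 ⇒ G_1=25
G_1=25  [base 6] 4·6 + 1  →[6↦7]→  4·7 + 1 = 29  −1 ⇒ G_2=28

22, 25, 28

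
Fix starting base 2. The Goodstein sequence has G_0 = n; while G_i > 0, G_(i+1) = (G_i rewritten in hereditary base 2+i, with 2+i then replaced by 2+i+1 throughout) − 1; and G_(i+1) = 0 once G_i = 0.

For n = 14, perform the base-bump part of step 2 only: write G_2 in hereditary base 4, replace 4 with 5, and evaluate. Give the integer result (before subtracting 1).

base 2: 14 = 2^(2 + 1) + 2^2 + 2; at 3: 3^(3 + 1) + 3^3 + 3 = 111; next = 110
base 3: 110 = 3^(3 + 1) + 3^3 + 2; at 4: 4^(4 + 1) + 4^4 + 2 = 1282; next = 1281
base 4: 1281 = 4^(4 + 1) + 4^4 + 1; at 5: 5^(5 + 1) + 5^5 + 1 = 18751; next = 18750

18751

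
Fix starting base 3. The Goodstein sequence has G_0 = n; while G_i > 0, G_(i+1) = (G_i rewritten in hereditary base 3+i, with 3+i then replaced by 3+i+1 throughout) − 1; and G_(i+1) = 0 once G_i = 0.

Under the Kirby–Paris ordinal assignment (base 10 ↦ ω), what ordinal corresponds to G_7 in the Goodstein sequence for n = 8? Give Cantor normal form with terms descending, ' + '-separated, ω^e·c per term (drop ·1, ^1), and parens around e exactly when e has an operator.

ω + 1

8 —HB3→ 2·3 + 2 —bump→ 2·4 + 2 = 10 —(−1)→ 9
9 —HB4→ 2·4 + 1 —bump→ 2·5 + 1 = 11 —(−1)→ 10
10 —HB5→ 2·5 —bump→ 2·6 = 12 —(−1)→ 11
11 —HB6→ 6 + 5 —bump→ 7 + 5 = 12 —(−1)→ 11
11 —HB7→ 7 + 4 —bump→ 8 + 4 = 12 —(−1)→ 11
11 —HB8→ 8 + 3 —bump→ 9 + 3 = 12 —(−1)→ 11
11 —HB9→ 9 + 2 —bump→ 10 + 2 = 12 —(−1)→ 11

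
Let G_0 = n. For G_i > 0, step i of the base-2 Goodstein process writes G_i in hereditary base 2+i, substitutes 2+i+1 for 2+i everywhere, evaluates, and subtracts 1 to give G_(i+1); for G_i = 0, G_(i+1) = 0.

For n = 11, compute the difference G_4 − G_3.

base 2: 11 = 2^(2 + 1) + 2 + 1; at 3: 3^(3 + 1) + 3 + 1 = 85; next = 84
base 3: 84 = 3^(3 + 1) + 3; at 4: 4^(4 + 1) + 4 = 1028; next = 1027
base 4: 1027 = 4^(4 + 1) + 3; at 5: 5^(5 + 1) + 3 = 15628; next = 15627
base 5: 15627 = 5^(5 + 1) + 2; at 6: 6^(6 + 1) + 2 = 279938; next = 279937

264310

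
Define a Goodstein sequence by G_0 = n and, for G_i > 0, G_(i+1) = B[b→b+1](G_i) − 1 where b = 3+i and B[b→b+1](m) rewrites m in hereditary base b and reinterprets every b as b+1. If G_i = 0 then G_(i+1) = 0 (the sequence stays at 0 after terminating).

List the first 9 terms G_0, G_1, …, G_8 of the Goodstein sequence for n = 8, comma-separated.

8, 9, 10, 11, 11, 11, 11, 11, 11

i=0: 8 = 2·3 + 2 (b=3); 3→4: 2·4 + 2 = 10; 10−1 = 9
i=1: 9 = 2·4 + 1 (b=4); 4→5: 2·5 + 1 = 11; 11−1 = 10
i=2: 10 = 2·5 (b=5); 5→6: 2·6 = 12; 12−1 = 11
i=3: 11 = 6 + 5 (b=6); 6→7: 7 + 5 = 12; 12−1 = 11
i=4: 11 = 7 + 4 (b=7); 7→8: 8 + 4 = 12; 12−1 = 11
i=5: 11 = 8 + 3 (b=8); 8→9: 9 + 3 = 12; 12−1 = 11
i=6: 11 = 9 + 2 (b=9); 9→10: 10 + 2 = 12; 12−1 = 11
i=7: 11 = 10 + 1 (b=10); 10→11: 11 + 1 = 12; 12−1 = 11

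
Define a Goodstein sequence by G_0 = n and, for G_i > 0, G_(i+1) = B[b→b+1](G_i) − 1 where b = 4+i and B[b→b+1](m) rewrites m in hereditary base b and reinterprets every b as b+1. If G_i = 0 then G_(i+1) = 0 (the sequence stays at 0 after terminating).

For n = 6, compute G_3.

6

step 0: 6 = 4 + 2; sub 5 for 4: 5 + 2; = 7; G_1 = 7−1 = 6
step 1: 6 = 5 + 1; sub 6 for 5: 6 + 1; = 7; G_2 = 7−1 = 6
step 2: 6 = 6; sub 7 for 6: 7; = 7; G_3 = 7−1 = 6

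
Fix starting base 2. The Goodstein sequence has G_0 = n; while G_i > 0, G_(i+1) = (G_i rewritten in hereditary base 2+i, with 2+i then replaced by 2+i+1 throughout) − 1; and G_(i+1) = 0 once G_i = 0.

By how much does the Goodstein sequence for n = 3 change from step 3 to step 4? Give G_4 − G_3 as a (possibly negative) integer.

-1

i=0: 3 = 2 + 1 (b=2); 2→3: 3 + 1 = 4; 4−1 = 3
i=1: 3 = 3 (b=3); 3→4: 4 = 4; 4−1 = 3
i=2: 3 = 3 (b=4); 4→5: 3 = 3; 3−1 = 2
i=3: 2 = 2 (b=5); 5→6: 2 = 2; 2−1 = 1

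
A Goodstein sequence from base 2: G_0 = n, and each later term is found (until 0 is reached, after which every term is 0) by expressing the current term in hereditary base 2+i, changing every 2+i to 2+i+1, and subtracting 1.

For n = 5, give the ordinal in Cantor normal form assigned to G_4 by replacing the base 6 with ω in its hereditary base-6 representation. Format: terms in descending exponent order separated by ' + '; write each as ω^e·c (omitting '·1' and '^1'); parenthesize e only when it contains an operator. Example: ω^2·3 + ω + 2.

(0) 5|_2 = 2^2 + 1 ↦ 3^3 + 1|_3 = 28 ⇒ 27
(1) 27|_3 = 3^3 ↦ 4^4|_4 = 256 ⇒ 255
(2) 255|_4 = 3·4^3 + 3·4^2 + 3·4 + 3 ↦ 3·5^3 + 3·5^2 + 3·5 + 3|_5 = 468 ⇒ 467
(3) 467|_5 = 3·5^3 + 3·5^2 + 3·5 + 2 ↦ 3·6^3 + 3·6^2 + 3·6 + 2|_6 = 776 ⇒ 775
(4) 775|_6 = 3·6^3 + 3·6^2 + 3·6 + 1 ↦ 3·7^3 + 3·7^2 + 3·7 + 1|_7 = 1198 ⇒ 1197

ω^3·3 + ω^2·3 + ω·3 + 1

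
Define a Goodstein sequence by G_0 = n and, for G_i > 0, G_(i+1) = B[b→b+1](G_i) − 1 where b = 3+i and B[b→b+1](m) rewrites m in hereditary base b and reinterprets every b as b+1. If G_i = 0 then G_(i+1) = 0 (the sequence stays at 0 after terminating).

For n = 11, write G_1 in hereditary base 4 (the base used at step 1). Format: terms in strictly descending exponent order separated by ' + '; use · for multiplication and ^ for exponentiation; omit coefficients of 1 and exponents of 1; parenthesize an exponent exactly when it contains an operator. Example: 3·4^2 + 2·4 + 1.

4^2 + 1

G_0=11  [base 3] 3^2 + 2  →[3↦4]→  4^2 + 2 = 18  −1 ⇒ G_1=17
G_1=17  [base 4] 4^2 + 1  →[4↦5]→  5^2 + 1 = 26  −1 ⇒ G_2=25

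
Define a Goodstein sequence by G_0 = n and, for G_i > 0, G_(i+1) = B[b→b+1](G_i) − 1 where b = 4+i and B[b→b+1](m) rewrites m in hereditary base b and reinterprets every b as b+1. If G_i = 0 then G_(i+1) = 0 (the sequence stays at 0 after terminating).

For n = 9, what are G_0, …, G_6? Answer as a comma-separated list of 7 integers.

9 —HB4→ 2·4 + 1 —bump→ 2·5 + 1 = 11 —(−1)→ 10
10 —HB5→ 2·5 —bump→ 2·6 = 12 —(−1)→ 11
11 —HB6→ 6 + 5 —bump→ 7 + 5 = 12 —(−1)→ 11
11 —HB7→ 7 + 4 —bump→ 8 + 4 = 12 —(−1)→ 11
11 —HB8→ 8 + 3 —bump→ 9 + 3 = 12 —(−1)→ 11
11 —HB9→ 9 + 2 —bump→ 10 + 2 = 12 —(−1)→ 11

9, 10, 11, 11, 11, 11, 11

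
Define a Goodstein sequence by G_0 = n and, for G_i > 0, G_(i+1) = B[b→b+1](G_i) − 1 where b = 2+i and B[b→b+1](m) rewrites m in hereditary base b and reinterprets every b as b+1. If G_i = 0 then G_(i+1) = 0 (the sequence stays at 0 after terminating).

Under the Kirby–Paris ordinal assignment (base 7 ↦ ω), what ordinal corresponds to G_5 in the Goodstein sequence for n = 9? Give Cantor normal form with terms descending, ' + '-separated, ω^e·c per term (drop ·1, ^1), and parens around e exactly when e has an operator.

ω^ω·3 + ω^3·3 + ω^2·3 + ω·3

(0) 9|_2 = 2^(2 + 1) + 1 ↦ 3^(3 + 1) + 1|_3 = 82 ⇒ 81
(1) 81|_3 = 3^(3 + 1) ↦ 4^(4 + 1)|_4 = 1024 ⇒ 1023
(2) 1023|_4 = 3·4^4 + 3·4^3 + 3·4^2 + 3·4 + 3 ↦ 3·5^5 + 3·5^3 + 3·5^2 + 3·5 + 3|_5 = 9843 ⇒ 9842
(3) 9842|_5 = 3·5^5 + 3·5^3 + 3·5^2 + 3·5 + 2 ↦ 3·6^6 + 3·6^3 + 3·6^2 + 3·6 + 2|_6 = 140744 ⇒ 140743
(4) 140743|_6 = 3·6^6 + 3·6^3 + 3·6^2 + 3·6 + 1 ↦ 3·7^7 + 3·7^3 + 3·7^2 + 3·7 + 1|_7 = 2471827 ⇒ 2471826
(5) 2471826|_7 = 3·7^7 + 3·7^3 + 3·7^2 + 3·7 ↦ 3·8^8 + 3·8^3 + 3·8^2 + 3·8|_8 = 50333400 ⇒ 50333399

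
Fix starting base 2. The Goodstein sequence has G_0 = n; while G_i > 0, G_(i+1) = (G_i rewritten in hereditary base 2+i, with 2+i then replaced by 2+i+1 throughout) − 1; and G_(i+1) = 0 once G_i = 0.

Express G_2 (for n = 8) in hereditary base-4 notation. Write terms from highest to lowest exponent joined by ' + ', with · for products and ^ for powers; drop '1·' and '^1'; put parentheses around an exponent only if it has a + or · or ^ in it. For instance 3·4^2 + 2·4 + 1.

[0] 8 ≡ 2^(2 + 1) (base 2). Lift 3: 81. −1: 80.
[1] 80 ≡ 2·3^3 + 2·3^2 + 2·3 + 2 (base 3). Lift 4: 554. −1: 553.
[2] 553 ≡ 2·4^4 + 2·4^2 + 2·4 + 1 (base 4). Lift 5: 6311. −1: 6310.

2·4^4 + 2·4^2 + 2·4 + 1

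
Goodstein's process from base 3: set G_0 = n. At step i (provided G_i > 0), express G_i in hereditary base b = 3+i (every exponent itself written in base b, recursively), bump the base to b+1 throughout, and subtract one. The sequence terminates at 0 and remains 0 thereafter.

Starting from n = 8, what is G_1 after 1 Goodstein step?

i=0: 8 = 2·3 + 2 (b=3); 3→4: 2·4 + 2 = 10; 10−1 = 9
i=1: 9 = 2·4 + 1 (b=4); 4→5: 2·5 + 1 = 11; 11−1 = 10

9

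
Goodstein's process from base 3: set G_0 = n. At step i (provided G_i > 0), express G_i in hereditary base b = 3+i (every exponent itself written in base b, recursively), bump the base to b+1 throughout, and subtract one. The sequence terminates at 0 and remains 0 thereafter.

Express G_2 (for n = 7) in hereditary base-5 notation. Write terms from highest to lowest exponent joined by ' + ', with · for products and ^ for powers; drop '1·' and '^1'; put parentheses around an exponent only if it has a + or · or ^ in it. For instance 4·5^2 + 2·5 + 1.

5 + 4

i=0: 7 = 2·3 + 1 (b=3); 3→4: 2·4 + 1 = 9; 9−1 = 8
i=1: 8 = 2·4 (b=4); 4→5: 2·5 = 10; 10−1 = 9
i=2: 9 = 5 + 4 (b=5); 5→6: 6 + 4 = 10; 10−1 = 9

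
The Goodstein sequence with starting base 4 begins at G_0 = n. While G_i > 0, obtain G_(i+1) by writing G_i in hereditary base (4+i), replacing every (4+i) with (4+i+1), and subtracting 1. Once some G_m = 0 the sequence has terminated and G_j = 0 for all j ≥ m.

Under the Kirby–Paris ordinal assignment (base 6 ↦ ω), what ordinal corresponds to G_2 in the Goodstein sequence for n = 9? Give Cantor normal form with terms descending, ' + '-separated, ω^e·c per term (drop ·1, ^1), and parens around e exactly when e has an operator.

ω + 5

step 0: 9 = 2·4 + 1; sub 5 for 4: 2·5 + 1; = 11; G_1 = 11−1 = 10
step 1: 10 = 2·5; sub 6 for 5: 2·6; = 12; G_2 = 12−1 = 11
step 2: 11 = 6 + 5; sub 7 for 6: 7 + 5; = 12; G_3 = 12−1 = 11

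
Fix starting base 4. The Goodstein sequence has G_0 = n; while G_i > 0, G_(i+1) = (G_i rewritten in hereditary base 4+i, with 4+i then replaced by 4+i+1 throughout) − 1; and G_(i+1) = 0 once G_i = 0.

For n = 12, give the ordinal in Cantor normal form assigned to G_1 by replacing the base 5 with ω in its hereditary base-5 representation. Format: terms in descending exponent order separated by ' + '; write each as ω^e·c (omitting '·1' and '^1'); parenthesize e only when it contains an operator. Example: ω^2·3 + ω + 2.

ω·2 + 4

(0) 12|_4 = 3·4 ↦ 3·5|_5 = 15 ⇒ 14
(1) 14|_5 = 2·5 + 4 ↦ 2·6 + 4|_6 = 16 ⇒ 15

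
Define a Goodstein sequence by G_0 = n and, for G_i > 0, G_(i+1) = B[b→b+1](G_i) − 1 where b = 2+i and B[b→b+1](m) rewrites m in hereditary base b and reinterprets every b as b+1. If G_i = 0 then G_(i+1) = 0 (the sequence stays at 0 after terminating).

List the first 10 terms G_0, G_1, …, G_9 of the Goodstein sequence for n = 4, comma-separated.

[0] 4 ≡ 2^2 (base 2). Lift 3: 27. −1: 26.
[1] 26 ≡ 2·3^2 + 2·3 + 2 (base 3). Lift 4: 42. −1: 41.
[2] 41 ≡ 2·4^2 + 2·4 + 1 (base 4). Lift 5: 61. −1: 60.
[3] 60 ≡ 2·5^2 + 2·5 (base 5). Lift 6: 84. −1: 83.
[4] 83 ≡ 2·6^2 + 6 + 5 (base 6). Lift 7: 110. −1: 109.
[5] 109 ≡ 2·7^2 + 7 + 4 (base 7). Lift 8: 140. −1: 139.
[6] 139 ≡ 2·8^2 + 8 + 3 (base 8). Lift 9: 174. −1: 173.
[7] 173 ≡ 2·9^2 + 9 + 2 (base 9). Lift 10: 212. −1: 211.
[8] 211 ≡ 2·10^2 + 10 + 1 (base 10). Lift 11: 254. −1: 253.

4, 26, 41, 60, 83, 109, 139, 173, 211, 253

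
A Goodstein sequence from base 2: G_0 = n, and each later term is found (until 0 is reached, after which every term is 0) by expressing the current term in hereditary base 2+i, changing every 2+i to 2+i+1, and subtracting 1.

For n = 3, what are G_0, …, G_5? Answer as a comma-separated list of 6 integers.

step 0: 3 = 2 + 1; sub 3 for 2: 3 + 1; = 4; G_1 = 4−1 = 3
step 1: 3 = 3; sub 4 for 3: 4; = 4; G_2 = 4−1 = 3
step 2: 3 = 3; sub 5 for 4: 3; = 3; G_3 = 3−1 = 2
step 3: 2 = 2; sub 6 for 5: 2; = 2; G_4 = 2−1 = 1
step 4: 1 = 1; sub 7 for 6: 1; = 1; G_5 = 1−1 = 0

3, 3, 3, 2, 1, 0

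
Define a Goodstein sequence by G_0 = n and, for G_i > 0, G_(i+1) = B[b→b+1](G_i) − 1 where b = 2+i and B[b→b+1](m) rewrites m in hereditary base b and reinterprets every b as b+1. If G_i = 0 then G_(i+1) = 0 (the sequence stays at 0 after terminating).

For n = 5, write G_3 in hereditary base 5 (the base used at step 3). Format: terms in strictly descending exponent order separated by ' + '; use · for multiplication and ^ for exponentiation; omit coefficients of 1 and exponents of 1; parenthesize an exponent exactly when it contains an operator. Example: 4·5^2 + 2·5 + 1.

i=0: 5 = 2^2 + 1 (b=2); 2→3: 3^3 + 1 = 28; 28−1 = 27
i=1: 27 = 3^3 (b=3); 3→4: 4^4 = 256; 256−1 = 255
i=2: 255 = 3·4^3 + 3·4^2 + 3·4 + 3 (b=4); 4→5: 3·5^3 + 3·5^2 + 3·5 + 3 = 468; 468−1 = 467
i=3: 467 = 3·5^3 + 3·5^2 + 3·5 + 2 (b=5); 5→6: 3·6^3 + 3·6^2 + 3·6 + 2 = 776; 776−1 = 775

3·5^3 + 3·5^2 + 3·5 + 2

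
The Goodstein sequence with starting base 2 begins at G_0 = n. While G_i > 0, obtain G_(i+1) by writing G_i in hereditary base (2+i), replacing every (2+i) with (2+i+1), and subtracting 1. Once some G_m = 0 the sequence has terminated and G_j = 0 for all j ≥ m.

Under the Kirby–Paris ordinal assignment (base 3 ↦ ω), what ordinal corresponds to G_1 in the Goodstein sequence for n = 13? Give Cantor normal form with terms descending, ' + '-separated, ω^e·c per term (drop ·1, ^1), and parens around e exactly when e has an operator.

base 2: 13 = 2^(2 + 1) + 2^2 + 1; at 3: 3^(3 + 1) + 3^3 + 1 = 109; next = 108
base 3: 108 = 3^(3 + 1) + 3^3; at 4: 4^(4 + 1) + 4^4 = 1280; next = 1279

ω^(ω + 1) + ω^ω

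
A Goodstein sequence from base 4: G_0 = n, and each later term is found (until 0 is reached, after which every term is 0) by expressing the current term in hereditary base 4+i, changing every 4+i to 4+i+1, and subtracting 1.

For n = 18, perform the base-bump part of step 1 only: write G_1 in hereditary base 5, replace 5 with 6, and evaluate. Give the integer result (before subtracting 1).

37

G_0 = 18. HB_4(18) = 4^2 + 2. Bump = 27. G_1 = 26.
G_1 = 26. HB_5(26) = 5^2 + 1. Bump = 37. G_2 = 36.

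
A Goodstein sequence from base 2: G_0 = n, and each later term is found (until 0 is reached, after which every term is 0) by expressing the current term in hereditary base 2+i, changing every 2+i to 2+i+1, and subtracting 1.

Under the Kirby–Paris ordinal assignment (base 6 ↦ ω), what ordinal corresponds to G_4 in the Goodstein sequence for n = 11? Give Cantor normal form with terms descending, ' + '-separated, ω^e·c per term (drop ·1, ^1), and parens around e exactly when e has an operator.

ω^(ω + 1) + 1

G_0 = 11. HB_2(11) = 2^(2 + 1) + 2 + 1. Bump = 85. G_1 = 84.
G_1 = 84. HB_3(84) = 3^(3 + 1) + 3. Bump = 1028. G_2 = 1027.
G_2 = 1027. HB_4(1027) = 4^(4 + 1) + 3. Bump = 15628. G_3 = 15627.
G_3 = 15627. HB_5(15627) = 5^(5 + 1) + 2. Bump = 279938. G_4 = 279937.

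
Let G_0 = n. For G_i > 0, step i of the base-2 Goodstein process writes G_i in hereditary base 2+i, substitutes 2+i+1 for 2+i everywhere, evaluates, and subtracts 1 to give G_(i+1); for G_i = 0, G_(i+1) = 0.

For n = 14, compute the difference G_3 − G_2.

G_0 = 14. HB_2(14) = 2^(2 + 1) + 2^2 + 2. Bump = 111. G_1 = 110.
G_1 = 110. HB_3(110) = 3^(3 + 1) + 3^3 + 2. Bump = 1282. G_2 = 1281.
G_2 = 1281. HB_4(1281) = 4^(4 + 1) + 4^4 + 1. Bump = 18751. G_3 = 18750.

17469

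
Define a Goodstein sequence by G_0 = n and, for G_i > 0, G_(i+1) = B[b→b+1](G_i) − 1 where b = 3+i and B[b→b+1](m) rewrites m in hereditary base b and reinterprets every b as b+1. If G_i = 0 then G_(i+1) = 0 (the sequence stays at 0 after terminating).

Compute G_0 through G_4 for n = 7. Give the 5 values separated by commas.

i=0: 7 = 2·3 + 1 (b=3); 3→4: 2·4 + 1 = 9; 9−1 = 8
i=1: 8 = 2·4 (b=4); 4→5: 2·5 = 10; 10−1 = 9
i=2: 9 = 5 + 4 (b=5); 5→6: 6 + 4 = 10; 10−1 = 9
i=3: 9 = 6 + 3 (b=6); 6→7: 7 + 3 = 10; 10−1 = 9

7, 8, 9, 9, 9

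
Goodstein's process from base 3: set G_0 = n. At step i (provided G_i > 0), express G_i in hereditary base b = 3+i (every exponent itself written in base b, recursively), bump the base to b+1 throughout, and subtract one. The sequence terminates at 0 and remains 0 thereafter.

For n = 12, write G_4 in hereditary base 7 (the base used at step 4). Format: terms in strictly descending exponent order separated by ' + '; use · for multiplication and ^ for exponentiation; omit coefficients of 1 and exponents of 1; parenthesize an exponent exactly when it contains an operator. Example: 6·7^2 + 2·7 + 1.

7^2

[0] 12 ≡ 3^2 + 3 (base 3). Lift 4: 20. −1: 19.
[1] 19 ≡ 4^2 + 3 (base 4). Lift 5: 28. −1: 27.
[2] 27 ≡ 5^2 + 2 (base 5). Lift 6: 38. −1: 37.
[3] 37 ≡ 6^2 + 1 (base 6). Lift 7: 50. −1: 49.
[4] 49 ≡ 7^2 (base 7). Lift 8: 64. −1: 63.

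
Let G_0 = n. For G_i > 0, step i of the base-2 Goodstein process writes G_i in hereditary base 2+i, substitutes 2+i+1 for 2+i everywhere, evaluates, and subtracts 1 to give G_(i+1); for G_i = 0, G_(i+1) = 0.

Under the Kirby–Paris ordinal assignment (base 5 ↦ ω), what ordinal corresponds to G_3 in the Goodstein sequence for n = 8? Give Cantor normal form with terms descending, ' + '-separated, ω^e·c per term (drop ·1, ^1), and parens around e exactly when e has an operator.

ω^ω·2 + ω^2·2 + ω·2

G_0=8  [base 2] 2^(2 + 1)  →[2↦3]→  3^(3 + 1) = 81  −1 ⇒ G_1=80
G_1=80  [base 3] 2·3^3 + 2·3^2 + 2·3 + 2  →[3↦4]→  2·4^4 + 2·4^2 + 2·4 + 2 = 554  −1 ⇒ G_2=553
G_2=553  [base 4] 2·4^4 + 2·4^2 + 2·4 + 1  →[4↦5]→  2·5^5 + 2·5^2 + 2·5 + 1 = 6311  −1 ⇒ G_3=6310
G_3=6310  [base 5] 2·5^5 + 2·5^2 + 2·5  →[5↦6]→  2·6^6 + 2·6^2 + 2·6 = 93396  −1 ⇒ G_4=93395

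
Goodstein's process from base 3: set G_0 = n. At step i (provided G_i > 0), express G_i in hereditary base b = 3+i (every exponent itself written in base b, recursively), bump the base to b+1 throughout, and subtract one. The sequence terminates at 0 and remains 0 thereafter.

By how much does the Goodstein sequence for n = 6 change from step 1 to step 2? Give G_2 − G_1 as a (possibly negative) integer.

0

i=0: 6 = 2·3 (b=3); 3→4: 2·4 = 8; 8−1 = 7
i=1: 7 = 4 + 3 (b=4); 4→5: 5 + 3 = 8; 8−1 = 7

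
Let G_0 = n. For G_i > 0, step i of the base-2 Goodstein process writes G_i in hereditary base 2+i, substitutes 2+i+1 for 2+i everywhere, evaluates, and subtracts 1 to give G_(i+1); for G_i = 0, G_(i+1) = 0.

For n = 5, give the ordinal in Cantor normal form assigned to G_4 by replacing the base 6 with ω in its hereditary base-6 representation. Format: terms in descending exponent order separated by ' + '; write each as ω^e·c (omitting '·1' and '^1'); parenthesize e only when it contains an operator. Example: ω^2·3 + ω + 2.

base 2: 5 = 2^2 + 1; at 3: 3^3 + 1 = 28; next = 27
base 3: 27 = 3^3; at 4: 4^4 = 256; next = 255
base 4: 255 = 3·4^3 + 3·4^2 + 3·4 + 3; at 5: 3·5^3 + 3·5^2 + 3·5 + 3 = 468; next = 467
base 5: 467 = 3·5^3 + 3·5^2 + 3·5 + 2; at 6: 3·6^3 + 3·6^2 + 3·6 + 2 = 776; next = 775
base 6: 775 = 3·6^3 + 3·6^2 + 3·6 + 1; at 7: 3·7^3 + 3·7^2 + 3·7 + 1 = 1198; next = 1197

ω^3·3 + ω^2·3 + ω·3 + 1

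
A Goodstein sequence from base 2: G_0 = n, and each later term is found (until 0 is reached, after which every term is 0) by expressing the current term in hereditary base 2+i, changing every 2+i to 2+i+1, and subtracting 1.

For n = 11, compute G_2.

1027

G_0=11  [base 2] 2^(2 + 1) + 2 + 1  →[2↦3]→  3^(3 + 1) + 3 + 1 = 85  −1 ⇒ G_1=84
G_1=84  [base 3] 3^(3 + 1) + 3  →[3↦4]→  4^(4 + 1) + 4 = 1028  −1 ⇒ G_2=1027
G_2=1027  [base 4] 4^(4 + 1) + 3  →[4↦5]→  5^(5 + 1) + 3 = 15628  −1 ⇒ G_3=15627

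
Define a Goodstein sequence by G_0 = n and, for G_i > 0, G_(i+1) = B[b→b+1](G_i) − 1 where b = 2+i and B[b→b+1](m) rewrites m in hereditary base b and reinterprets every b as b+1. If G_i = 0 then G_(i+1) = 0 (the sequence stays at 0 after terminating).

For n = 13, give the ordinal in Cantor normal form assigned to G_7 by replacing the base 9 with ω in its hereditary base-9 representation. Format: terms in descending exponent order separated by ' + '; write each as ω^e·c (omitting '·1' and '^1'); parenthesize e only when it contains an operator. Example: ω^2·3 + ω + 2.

ω^(ω + 1) + ω^3·3 + ω^2·3 + ω·2 + 6

base 2: 13 = 2^(2 + 1) + 2^2 + 1; at 3: 3^(3 + 1) + 3^3 + 1 = 109; next = 108
base 3: 108 = 3^(3 + 1) + 3^3; at 4: 4^(4 + 1) + 4^4 = 1280; next = 1279
base 4: 1279 = 4^(4 + 1) + 3·4^3 + 3·4^2 + 3·4 + 3; at 5: 5^(5 + 1) + 3·5^3 + 3·5^2 + 3·5 + 3 = 16093; next = 16092
base 5: 16092 = 5^(5 + 1) + 3·5^3 + 3·5^2 + 3·5 + 2; at 6: 6^(6 + 1) + 3·6^3 + 3·6^2 + 3·6 + 2 = 280712; next = 280711
base 6: 280711 = 6^(6 + 1) + 3·6^3 + 3·6^2 + 3·6 + 1; at 7: 7^(7 + 1) + 3·7^3 + 3·7^2 + 3·7 + 1 = 5765999; next = 5765998
base 7: 5765998 = 7^(7 + 1) + 3·7^3 + 3·7^2 + 3·7; at 8: 8^(8 + 1) + 3·8^3 + 3·8^2 + 3·8 = 134219480; next = 134219479
base 8: 134219479 = 8^(8 + 1) + 3·8^3 + 3·8^2 + 2·8 + 7; at 9: 9^(9 + 1) + 3·9^3 + 3·9^2 + 2·9 + 7 = 3486786856; next = 3486786855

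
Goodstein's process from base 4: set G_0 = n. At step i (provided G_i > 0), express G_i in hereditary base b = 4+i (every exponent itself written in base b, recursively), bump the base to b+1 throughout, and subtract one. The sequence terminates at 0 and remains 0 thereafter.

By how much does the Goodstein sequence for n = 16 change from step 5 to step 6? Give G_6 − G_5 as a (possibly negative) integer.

3

i=0: 16 = 4^2 (b=4); 4→5: 5^2 = 25; 25−1 = 24
i=1: 24 = 4·5 + 4 (b=5); 5→6: 4·6 + 4 = 28; 28−1 = 27
i=2: 27 = 4·6 + 3 (b=6); 6→7: 4·7 + 3 = 31; 31−1 = 30
i=3: 30 = 4·7 + 2 (b=7); 7→8: 4·8 + 2 = 34; 34−1 = 33
i=4: 33 = 4·8 + 1 (b=8); 8→9: 4·9 + 1 = 37; 37−1 = 36
i=5: 36 = 4·9 (b=9); 9→10: 4·10 = 40; 40−1 = 39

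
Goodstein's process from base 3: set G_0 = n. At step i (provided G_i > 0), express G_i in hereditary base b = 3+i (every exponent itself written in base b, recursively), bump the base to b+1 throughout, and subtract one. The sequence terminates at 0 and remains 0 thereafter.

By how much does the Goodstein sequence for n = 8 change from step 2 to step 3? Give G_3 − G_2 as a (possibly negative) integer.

G_0=8  [base 3] 2·3 + 2  →[3↦4]→  2·4 + 2 = 10  −1 ⇒ G_1=9
G_1=9  [base 4] 2·4 + 1  →[4↦5]→  2·5 + 1 = 11  −1 ⇒ G_2=10
G_2=10  [base 5] 2·5  →[5↦6]→  2·6 = 12  −1 ⇒ G_3=11

1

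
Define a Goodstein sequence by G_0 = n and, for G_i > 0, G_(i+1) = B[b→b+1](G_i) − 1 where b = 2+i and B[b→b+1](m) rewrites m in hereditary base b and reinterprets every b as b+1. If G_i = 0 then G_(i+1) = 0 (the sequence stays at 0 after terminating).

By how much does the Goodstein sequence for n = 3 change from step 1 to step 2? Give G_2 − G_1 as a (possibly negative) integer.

i=0: 3 = 2 + 1 (b=2); 2→3: 3 + 1 = 4; 4−1 = 3
i=1: 3 = 3 (b=3); 3→4: 4 = 4; 4−1 = 3

0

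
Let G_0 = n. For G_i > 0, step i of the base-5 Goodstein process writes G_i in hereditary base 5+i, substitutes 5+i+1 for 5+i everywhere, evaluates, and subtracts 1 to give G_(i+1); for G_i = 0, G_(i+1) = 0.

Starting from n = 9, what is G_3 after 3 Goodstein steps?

G_0=9  [base 5] 5 + 4  →[5↦6]→  6 + 4 = 10  −1 ⇒ G_1=9
G_1=9  [base 6] 6 + 3  →[6↦7]→  7 + 3 = 10  −1 ⇒ G_2=9
G_2=9  [base 7] 7 + 2  →[7↦8]→  8 + 2 = 10  −1 ⇒ G_3=9
G_3=9  [base 8] 8 + 1  →[8↦9]→  9 + 1 = 10  −1 ⇒ G_4=9

9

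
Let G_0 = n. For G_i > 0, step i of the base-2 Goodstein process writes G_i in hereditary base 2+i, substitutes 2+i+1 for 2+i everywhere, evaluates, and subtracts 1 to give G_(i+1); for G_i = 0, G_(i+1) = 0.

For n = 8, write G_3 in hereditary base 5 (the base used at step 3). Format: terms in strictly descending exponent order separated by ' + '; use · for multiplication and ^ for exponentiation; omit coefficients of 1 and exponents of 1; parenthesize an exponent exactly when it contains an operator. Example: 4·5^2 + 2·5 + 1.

i=0: 8 = 2^(2 + 1) (b=2); 2→3: 3^(3 + 1) = 81; 81−1 = 80
i=1: 80 = 2·3^3 + 2·3^2 + 2·3 + 2 (b=3); 3→4: 2·4^4 + 2·4^2 + 2·4 + 2 = 554; 554−1 = 553
i=2: 553 = 2·4^4 + 2·4^2 + 2·4 + 1 (b=4); 4→5: 2·5^5 + 2·5^2 + 2·5 + 1 = 6311; 6311−1 = 6310

2·5^5 + 2·5^2 + 2·5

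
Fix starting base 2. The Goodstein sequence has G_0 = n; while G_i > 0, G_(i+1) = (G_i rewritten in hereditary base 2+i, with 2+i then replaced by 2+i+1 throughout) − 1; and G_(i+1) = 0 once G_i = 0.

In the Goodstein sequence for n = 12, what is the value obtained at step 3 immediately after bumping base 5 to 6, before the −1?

G_0 = 12. HB_2(12) = 2^(2 + 1) + 2^2. Bump = 108. G_1 = 107.
G_1 = 107. HB_3(107) = 3^(3 + 1) + 2·3^2 + 2·3 + 2. Bump = 1066. G_2 = 1065.
G_2 = 1065. HB_4(1065) = 4^(4 + 1) + 2·4^2 + 2·4 + 1. Bump = 15686. G_3 = 15685.
G_3 = 15685. HB_5(15685) = 5^(5 + 1) + 2·5^2 + 2·5. Bump = 280020. G_4 = 280019.

280020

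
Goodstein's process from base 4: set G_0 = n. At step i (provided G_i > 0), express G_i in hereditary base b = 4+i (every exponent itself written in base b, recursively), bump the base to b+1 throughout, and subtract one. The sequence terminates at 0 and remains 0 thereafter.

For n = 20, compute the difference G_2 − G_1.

G_0=20  [base 4] 4^2 + 4  →[4↦5]→  5^2 + 5 = 30  −1 ⇒ G_1=29
G_1=29  [base 5] 5^2 + 4  →[5↦6]→  6^2 + 4 = 40  −1 ⇒ G_2=39

10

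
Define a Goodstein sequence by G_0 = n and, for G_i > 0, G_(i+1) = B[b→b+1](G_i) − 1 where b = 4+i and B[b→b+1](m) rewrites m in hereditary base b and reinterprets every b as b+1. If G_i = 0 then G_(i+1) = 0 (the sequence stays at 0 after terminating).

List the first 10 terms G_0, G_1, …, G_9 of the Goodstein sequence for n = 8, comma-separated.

8, 9, 9, 9, 9, 9, 9, 8, 7, 6

step 0: 8 = 2·4; sub 5 for 4: 2·5; = 10; G_1 = 10−1 = 9
step 1: 9 = 5 + 4; sub 6 for 5: 6 + 4; = 10; G_2 = 10−1 = 9
step 2: 9 = 6 + 3; sub 7 for 6: 7 + 3; = 10; G_3 = 10−1 = 9
step 3: 9 = 7 + 2; sub 8 for 7: 8 + 2; = 10; G_4 = 10−1 = 9
step 4: 9 = 8 + 1; sub 9 for 8: 9 + 1; = 10; G_5 = 10−1 = 9
step 5: 9 = 9; sub 10 for 9: 10; = 10; G_6 = 10−1 = 9
step 6: 9 = 9; sub 11 for 10: 9; = 9; G_7 = 9−1 = 8
step 7: 8 = 8; sub 12 for 11: 8; = 8; G_8 = 8−1 = 7
step 8: 7 = 7; sub 13 for 12: 7; = 7; G_9 = 7−1 = 6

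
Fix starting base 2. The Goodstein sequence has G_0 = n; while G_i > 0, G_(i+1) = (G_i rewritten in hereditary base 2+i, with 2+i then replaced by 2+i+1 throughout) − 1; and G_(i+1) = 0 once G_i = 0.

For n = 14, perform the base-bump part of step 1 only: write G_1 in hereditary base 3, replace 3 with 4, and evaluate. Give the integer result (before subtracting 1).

(0) 14|_2 = 2^(2 + 1) + 2^2 + 2 ↦ 3^(3 + 1) + 3^3 + 3|_3 = 111 ⇒ 110
(1) 110|_3 = 3^(3 + 1) + 3^3 + 2 ↦ 4^(4 + 1) + 4^4 + 2|_4 = 1282 ⇒ 1281

1282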